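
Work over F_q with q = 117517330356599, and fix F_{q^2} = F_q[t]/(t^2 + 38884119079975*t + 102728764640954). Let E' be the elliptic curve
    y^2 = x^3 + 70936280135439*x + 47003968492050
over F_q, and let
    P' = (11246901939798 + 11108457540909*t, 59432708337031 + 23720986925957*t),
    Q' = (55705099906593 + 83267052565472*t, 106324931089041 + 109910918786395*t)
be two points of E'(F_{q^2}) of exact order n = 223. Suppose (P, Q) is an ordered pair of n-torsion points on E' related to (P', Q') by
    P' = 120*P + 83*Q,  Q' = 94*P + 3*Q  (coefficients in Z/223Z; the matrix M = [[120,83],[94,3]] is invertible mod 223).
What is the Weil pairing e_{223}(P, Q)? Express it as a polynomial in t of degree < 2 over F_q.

The 223-Weil pairing on E[223] over F_{117517330356599} is alternating-bilinear: e_{223}(P',Q') = e_{223}(P,Q)^det(M).
det(M) mod 223 = 140; its inverse in (Z/223)^* is 180 (check: 140*180 mod 223 = 1).
Double-and-add over 11011111: 8-1 doublings, 7-1 additions; each step l_{T,T}/v_{2T} or l_{T,P'}/v at Q'+S for random S.
e_{223}(P',Q') = 64685900171723 + 33070180649753*t.
e_{223}(P,Q) = (64685900171723 + 33070180649753*t)^{180} = 14859285538928 + 33687477489857*t.

14859285538928 + 33687477489857*t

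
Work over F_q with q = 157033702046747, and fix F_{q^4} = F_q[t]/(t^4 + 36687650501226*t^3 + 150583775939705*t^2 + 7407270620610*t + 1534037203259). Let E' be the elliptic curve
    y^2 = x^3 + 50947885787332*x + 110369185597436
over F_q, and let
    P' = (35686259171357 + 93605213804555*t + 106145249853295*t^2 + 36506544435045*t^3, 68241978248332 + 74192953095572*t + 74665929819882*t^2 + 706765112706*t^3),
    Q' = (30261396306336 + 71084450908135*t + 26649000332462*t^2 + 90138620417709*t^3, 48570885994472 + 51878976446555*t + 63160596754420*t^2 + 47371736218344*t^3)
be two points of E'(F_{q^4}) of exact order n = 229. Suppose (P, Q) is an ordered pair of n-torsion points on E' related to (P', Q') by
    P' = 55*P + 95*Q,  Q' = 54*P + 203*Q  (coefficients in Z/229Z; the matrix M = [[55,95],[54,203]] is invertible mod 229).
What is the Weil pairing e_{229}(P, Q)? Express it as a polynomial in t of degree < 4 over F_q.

Under M = [[55,95],[54,203]] in GL_2(Z/229), e_{229}(P',Q') = e_{229}(P,Q)^(55*203-95*54 mod 229).
Inverting 81 mod 229: 82. Thus e_{229}(P,Q) = e(P',Q')^{82}.
Build f_{229,P'} and f_{229,Q'} via the 8-bit ladder of 229=11100101_2; evaluate at shifted divisors; quotient in F_{157033702046747^4}.
So e_{229}(P',Q') = 66220785891889 + 79961420942307*t + 109655162067142*t^2 + 131898412319514*t^3.
Finally e_{229}(P,Q) = 26292686359844 + 35546927894290*t + 76838960800947*t^2 + 56727718919762*t^3.

26292686359844 + 35546927894290*t + 76838960800947*t^2 + 56727718919762*t^3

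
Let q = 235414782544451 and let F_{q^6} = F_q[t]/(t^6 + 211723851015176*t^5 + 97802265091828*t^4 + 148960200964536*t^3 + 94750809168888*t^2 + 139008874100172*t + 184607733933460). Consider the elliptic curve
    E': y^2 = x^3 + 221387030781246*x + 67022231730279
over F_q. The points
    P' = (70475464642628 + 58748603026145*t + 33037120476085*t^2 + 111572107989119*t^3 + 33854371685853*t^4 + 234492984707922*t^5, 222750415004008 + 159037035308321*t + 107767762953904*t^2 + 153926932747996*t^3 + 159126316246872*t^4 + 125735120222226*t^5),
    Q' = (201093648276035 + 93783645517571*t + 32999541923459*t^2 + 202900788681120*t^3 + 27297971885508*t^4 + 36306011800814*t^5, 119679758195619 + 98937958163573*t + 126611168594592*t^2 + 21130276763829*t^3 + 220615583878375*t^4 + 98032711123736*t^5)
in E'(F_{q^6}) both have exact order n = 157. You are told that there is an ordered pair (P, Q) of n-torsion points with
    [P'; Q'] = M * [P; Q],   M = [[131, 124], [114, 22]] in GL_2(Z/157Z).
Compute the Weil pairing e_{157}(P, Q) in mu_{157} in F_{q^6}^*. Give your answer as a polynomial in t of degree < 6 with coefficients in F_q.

162014643316256 + 176522827034657*t + 172112863796643*t^2 + 225082126979263*t^3 + 215437358678843*t^4 + 26099631477967*t^5

The 157-Weil pairing on E[157] over F_{235414782544451} is alternating-bilinear: e_{157}(P',Q') = e_{157}(P,Q)^det(M).
Hence e(P,Q) = e(P',Q')^{22} where 22 = 50^{-1} mod 157.
n = 157 = (10011101)_2 (8 bits, wt 5); accumulate f_{157,P'}(Q'+S)/f_{157,P'}(S) along the 7-step ladder.
e_{157}(P',Q') = 217744549894992 + 207054573167735*t + 13882393155181*t^2 + 99206331275619*t^3 + 11370937062448*t^4 + 52401441532109*t^5.
(217744549894992 + 207054573167735*t + 13882393155181*t^2 + 99206331275619*t^3 + 11370937062448*t^4 + 52401441532109*t^5)^{22} mod (235414782544451,f) = 162014643316256 + 176522827034657*t + 172112863796643*t^2 + 225082126979263*t^3 + 215437358678843*t^4 + 26099631477967*t^5.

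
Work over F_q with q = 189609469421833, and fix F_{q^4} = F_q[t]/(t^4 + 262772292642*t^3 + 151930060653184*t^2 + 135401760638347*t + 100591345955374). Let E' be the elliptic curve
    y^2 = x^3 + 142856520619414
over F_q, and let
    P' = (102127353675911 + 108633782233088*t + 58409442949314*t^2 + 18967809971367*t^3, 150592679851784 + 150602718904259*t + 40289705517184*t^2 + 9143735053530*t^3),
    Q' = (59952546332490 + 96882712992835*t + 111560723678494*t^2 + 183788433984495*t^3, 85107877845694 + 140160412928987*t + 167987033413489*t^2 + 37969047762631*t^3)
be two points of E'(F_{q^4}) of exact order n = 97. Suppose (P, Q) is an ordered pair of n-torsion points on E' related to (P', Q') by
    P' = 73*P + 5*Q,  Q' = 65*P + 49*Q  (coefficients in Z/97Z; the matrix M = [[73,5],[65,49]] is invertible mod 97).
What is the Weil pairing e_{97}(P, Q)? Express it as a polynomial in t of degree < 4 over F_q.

109555330662094 + 54728187946886*t + 32314868934619*t^2 + 43005846802156*t^3

The 97-Weil pairing on E[97] over F_{189609469421833} is alternating-bilinear: e_{97}(P',Q') = e_{97}(P,Q)^det(M).
So e_{97}(P,Q) = e_{97}(P',Q')^{78}, since 51*78 = 1 mod 97.
Double-and-add over 1100001: 7-1 doublings, 3-1 additions; each step l_{T,T}/v_{2T} or l_{T,P'}/v at Q'+S for random S.
Result: e(P',Q') = 92020606857788 + 126228773470816*t + 11613973243499*t^2 + 169458006017395*t^3.
Finally e_{97}(P,Q) = 109555330662094 + 54728187946886*t + 32314868934619*t^2 + 43005846802156*t^3.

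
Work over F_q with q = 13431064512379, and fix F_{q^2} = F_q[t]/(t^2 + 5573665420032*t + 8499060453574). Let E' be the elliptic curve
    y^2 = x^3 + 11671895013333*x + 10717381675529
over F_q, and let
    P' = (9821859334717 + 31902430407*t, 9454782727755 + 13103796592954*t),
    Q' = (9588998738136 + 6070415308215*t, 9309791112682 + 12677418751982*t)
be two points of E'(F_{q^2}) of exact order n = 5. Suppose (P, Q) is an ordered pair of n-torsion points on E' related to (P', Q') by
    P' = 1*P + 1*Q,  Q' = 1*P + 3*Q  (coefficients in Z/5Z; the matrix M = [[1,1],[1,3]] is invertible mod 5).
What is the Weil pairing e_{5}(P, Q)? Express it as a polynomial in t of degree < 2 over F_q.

4712416154764 + 11471390167850*t

Alternating bilinearity on E[5] (values in mu_{5} in F_{13431064512379^2}) gives e(P',Q') = e(P,Q)^det(M).
Hence e(P,Q) = e(P',Q')^{3} where 3 = 2^{-1} mod 5.
3-bit Miller (101) on E'/F_{13431064512379} with a'=11671895013333, b'=10717381675529: accumulate tangent/chord ratios at Q'+S and P'+S'.
So e_{5}(P',Q') = 11958640162046 + 7665946392607*t.
Raise to 3: e(P,Q) = 4712416154764 + 11471390167850*t in mu_{5}.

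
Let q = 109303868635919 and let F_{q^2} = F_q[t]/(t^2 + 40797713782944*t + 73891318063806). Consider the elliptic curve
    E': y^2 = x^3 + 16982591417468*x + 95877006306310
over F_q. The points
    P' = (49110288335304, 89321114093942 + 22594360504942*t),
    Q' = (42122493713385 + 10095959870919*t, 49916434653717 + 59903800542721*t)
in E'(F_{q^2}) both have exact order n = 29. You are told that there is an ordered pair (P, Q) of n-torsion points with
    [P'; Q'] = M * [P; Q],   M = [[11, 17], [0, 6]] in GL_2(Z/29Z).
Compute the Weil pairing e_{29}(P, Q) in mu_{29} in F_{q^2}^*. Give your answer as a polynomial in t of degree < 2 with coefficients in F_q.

The 29-Weil pairing on E[29] over F_{109303868635919} is alternating-bilinear: e_{29}(P',Q') = e_{29}(P,Q)^det(M).
det M = 11*6 - 17*0 = 66 = 8 (mod 29); 8^{-1} = 11 (mod 29).
Build f_{29,P'} and f_{29,Q'} via the 5-bit ladder of 29=11101_2; evaluate at shifted divisors; quotient in F_{109303868635919^2}.
f_P(D_Q)/f_Q(D_P) = 37646304318688 + 71101466430385*t.
Thus e_{29}(P,Q) = 80842504243273 + 90405713019051*t.

80842504243273 + 90405713019051*t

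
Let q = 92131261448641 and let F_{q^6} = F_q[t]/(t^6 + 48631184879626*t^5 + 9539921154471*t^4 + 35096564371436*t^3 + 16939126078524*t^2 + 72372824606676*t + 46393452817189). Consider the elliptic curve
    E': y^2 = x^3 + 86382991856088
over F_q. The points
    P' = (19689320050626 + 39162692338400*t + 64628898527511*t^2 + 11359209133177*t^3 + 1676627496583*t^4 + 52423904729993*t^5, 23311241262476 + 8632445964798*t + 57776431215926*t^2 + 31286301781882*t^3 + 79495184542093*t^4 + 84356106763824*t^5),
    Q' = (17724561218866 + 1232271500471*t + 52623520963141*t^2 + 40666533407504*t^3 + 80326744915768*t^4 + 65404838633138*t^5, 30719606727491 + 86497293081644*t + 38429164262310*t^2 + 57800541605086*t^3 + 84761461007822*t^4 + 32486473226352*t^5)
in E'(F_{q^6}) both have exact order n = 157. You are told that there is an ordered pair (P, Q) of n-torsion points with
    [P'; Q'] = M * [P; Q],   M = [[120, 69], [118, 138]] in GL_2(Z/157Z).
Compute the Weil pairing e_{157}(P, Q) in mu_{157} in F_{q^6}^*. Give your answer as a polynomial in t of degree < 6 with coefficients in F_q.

14812014711448 + 26502576391391*t + 68127617524756*t^2 + 51649083272513*t^3 + 55670257553328*t^4 + 81162785820514*t^5

e_{157}(aP+bQ,cP+dQ) = e_{157}(P,Q)^(ad-bc); with (a,b,c,d)=(120,69,118,138) this gives the det-157 law.
120*138 - 69*118 = 8418; reduced mod 157: det = 97, inverse 34.
Double-and-add over 10011101: 8-1 doublings, 5-1 additions; each step l_{T,T}/v_{2T} or l_{T,P'}/v at Q'+S for random S.
The quotient is 54000472730725 + 32998645156493*t + 5714870487636*t^2 + 67509425076386*t^3 + 8132406894114*t^4 + 92038245795973*t^5.
Raise to 34: e(P,Q) = 14812014711448 + 26502576391391*t + 68127617524756*t^2 + 51649083272513*t^3 + 55670257553328*t^4 + 81162785820514*t^5 in mu_{157}.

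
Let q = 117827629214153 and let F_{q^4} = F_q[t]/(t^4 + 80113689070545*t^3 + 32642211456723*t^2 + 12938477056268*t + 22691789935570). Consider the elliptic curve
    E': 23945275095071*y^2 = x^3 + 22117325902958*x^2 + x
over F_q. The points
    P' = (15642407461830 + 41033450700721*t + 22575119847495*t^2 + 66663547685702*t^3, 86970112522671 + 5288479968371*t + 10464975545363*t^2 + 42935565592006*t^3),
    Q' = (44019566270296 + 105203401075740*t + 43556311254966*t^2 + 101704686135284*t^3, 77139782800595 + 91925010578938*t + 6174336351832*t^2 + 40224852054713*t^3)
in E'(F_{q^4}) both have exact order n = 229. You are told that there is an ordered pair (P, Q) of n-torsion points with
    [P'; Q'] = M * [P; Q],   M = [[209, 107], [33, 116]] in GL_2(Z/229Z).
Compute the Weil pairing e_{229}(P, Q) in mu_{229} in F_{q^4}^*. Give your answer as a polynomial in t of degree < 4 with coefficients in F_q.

Since e_{229}(P,P)=e_{229}(Q,Q)=1 and e_{229}(Q,P)=e_{229}(P,Q)^{-1}, expanding e_{229}(209*P + 107*Q,33*P + 116*Q) leaves e(P,Q)^det(M).
209*116 - 107*33 = 20713; reduced mod 229: det = 103, inverse 209.
Set x_W=44163945639929*u+105425750069507, y_W=44163945639929*v; then E': y_W^2=x_W^3+48042342849955*x_W.
8-bit Miller (11100101) on E'/F_{117827629214153} with a'=48042342849955, b'=0: accumulate tangent/chord ratios at Q'+S and P'+S'.
The quotient is 3778343712940 + 68132714367023*t + 27288572093567*t^2 + 85388597650846*t^3.
Hence e(P,Q) = 41406115341298 + 8552662726961*t + 23180237251423*t^2 + 11015927828012*t^3 in F_{117827629214153^4}^*.

41406115341298 + 8552662726961*t + 23180237251423*t^2 + 11015927828012*t^3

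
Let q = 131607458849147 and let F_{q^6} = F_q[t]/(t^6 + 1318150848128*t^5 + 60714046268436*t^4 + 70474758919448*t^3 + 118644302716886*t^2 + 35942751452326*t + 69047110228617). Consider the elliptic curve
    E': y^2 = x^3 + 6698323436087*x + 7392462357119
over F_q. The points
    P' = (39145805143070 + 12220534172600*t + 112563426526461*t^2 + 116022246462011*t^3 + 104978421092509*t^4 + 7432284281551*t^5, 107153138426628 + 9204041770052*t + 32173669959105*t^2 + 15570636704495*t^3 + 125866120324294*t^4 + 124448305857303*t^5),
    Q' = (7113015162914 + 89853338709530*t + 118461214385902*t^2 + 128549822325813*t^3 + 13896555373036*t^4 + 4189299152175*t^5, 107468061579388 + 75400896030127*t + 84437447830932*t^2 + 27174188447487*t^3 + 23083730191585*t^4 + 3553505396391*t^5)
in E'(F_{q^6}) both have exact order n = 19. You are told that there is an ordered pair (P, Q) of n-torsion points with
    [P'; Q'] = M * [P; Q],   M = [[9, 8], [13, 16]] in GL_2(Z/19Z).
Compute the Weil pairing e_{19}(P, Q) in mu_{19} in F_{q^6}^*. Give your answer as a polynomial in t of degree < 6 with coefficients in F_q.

22530581780725 + 55627101983205*t + 108534818045319*t^2 + 46877456087620*t^3 + 47132508172720*t^4 + 99058204071200*t^5

The 19-Weil pairing on E[19] over F_{131607458849147} is alternating-bilinear: e_{19}(P',Q') = e_{19}(P,Q)^det(M).
9*16 - 8*13 = 40; reduced mod 19: det = 2, inverse 10.
Run Miller on y^2=x^3+6698323436087*x+7392462357119 over F_{131607458849147}: ladder 10011 (5 bits); e = f_P(D_Q)/f_Q(D_P).
So e_{19}(P',Q') = 112302349390964 + 70756514771593*t + 2183226590769*t^2 + 78501201879525*t^3 + 124027642129182*t^4 + 79573992063560*t^5.
Finally e_{19}(P,Q) = 22530581780725 + 55627101983205*t + 108534818045319*t^2 + 46877456087620*t^3 + 47132508172720*t^4 + 99058204071200*t^5.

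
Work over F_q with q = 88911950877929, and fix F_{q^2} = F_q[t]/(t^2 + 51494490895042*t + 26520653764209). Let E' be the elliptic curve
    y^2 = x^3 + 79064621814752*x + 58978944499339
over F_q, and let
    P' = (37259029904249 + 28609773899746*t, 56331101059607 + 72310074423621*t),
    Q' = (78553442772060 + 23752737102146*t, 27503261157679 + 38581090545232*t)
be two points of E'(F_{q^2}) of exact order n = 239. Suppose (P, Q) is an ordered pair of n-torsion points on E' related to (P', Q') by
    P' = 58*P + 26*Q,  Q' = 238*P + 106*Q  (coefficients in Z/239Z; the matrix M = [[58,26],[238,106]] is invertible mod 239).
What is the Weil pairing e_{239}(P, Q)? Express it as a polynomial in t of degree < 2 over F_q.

60741548675374 + 66858401825136*t

e_{239} is bilinear + alternating on E[239], so e_{239}(58*P + 26*Q, 238*P + 106*Q) = e_{239}(P,Q)^(58*106-26*238).
det M = 58*106 - 26*238 = -40 = 199 (mod 239); 199^{-1} = 233 (mod 239).
Build f_{239,P'} and f_{239,Q'} via the 8-bit ladder of 239=11101111_2; evaluate at shifted divisors; quotient in F_{88911950877929^2}.
Miller gives e_{239}(P',Q') = 38822996128535 + 53390238587127*t in F_{88911950877929^2}.
e_{239}(P,Q) = (38822996128535 + 53390238587127*t)^{233} = 60741548675374 + 66858401825136*t.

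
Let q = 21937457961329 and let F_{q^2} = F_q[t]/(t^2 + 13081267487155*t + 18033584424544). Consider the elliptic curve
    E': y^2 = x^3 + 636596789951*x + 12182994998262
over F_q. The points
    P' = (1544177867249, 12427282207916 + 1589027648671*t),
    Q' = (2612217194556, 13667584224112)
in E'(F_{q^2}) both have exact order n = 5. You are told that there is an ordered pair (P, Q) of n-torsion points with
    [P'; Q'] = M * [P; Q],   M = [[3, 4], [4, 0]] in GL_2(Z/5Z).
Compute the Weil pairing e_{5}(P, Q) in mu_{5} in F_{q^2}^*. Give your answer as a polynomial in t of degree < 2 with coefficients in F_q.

e_{5}(aP+bQ,cP+dQ) = e_{5}(P,Q)^(ad-bc); with (a,b,c,d)=(3,4,4,0) this gives the det-5 law.
3*0 - 4*4 = -16; reduced mod 5: det = 4, inverse 4.
Double-and-add over 101: 3-1 doublings, 2-1 additions; each step l_{T,T}/v_{2T} or l_{T,P'}/v at Q'+S for random S.
e_{5}(P',Q') = 20810655344173 + 9660664413266*t.
(20810655344173 + 9660664413266*t)^{4} mod (21937457961329,f) = 16892457585578 + 12276793548063*t.

16892457585578 + 12276793548063*t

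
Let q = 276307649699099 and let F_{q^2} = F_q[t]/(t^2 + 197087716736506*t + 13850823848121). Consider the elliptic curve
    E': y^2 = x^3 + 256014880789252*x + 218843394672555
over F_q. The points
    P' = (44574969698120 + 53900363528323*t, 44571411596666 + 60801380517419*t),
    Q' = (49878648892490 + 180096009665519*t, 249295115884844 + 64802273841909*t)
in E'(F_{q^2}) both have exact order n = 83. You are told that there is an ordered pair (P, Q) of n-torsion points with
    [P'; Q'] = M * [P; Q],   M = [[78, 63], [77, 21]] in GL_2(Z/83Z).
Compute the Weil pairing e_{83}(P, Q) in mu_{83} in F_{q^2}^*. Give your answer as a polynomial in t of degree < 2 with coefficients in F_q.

5939543822727 + 59228980928731*t

Since e_{83}(P,P)=e_{83}(Q,Q)=1 and e_{83}(Q,P)=e_{83}(P,Q)^{-1}, expanding e_{83}(78*P + 63*Q,77*P + 21*Q) leaves e(P,Q)^det(M).
Inverting 24 mod 83: 45. Thus e_{83}(P,Q) = e(P',Q')^{45}.
Build f_{83,P'} and f_{83,Q'} via the 7-bit ladder of 83=1010011_2; evaluate at shifted divisors; quotient in F_{276307649699099^2}.
e_{83}(P',Q') = 231740016265080 + 114825740553178*t.
e_{83}(P,Q) = (231740016265080 + 114825740553178*t)^{45} = 5939543822727 + 59228980928731*t.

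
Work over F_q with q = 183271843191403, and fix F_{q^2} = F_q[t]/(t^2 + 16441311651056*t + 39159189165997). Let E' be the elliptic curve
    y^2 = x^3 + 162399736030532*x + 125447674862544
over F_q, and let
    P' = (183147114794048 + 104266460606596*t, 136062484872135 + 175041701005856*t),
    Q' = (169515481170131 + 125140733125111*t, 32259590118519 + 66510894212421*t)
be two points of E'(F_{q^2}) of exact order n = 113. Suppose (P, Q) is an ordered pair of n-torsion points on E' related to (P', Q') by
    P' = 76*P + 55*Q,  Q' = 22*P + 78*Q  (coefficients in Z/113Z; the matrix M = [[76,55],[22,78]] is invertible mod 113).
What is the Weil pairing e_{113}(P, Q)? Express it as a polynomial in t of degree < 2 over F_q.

23596882339208 + 36495069460447*t

e_{113}(aP+bQ,cP+dQ) = e_{113}(P,Q)^(ad-bc); with (a,b,c,d)=(76,55,22,78) this gives the det-113 law.
So e_{113}(P,Q) = e_{113}(P',Q')^{4}, since 85*4 = 1 mod 113.
n = 113 = (1110001)_2 (7 bits, wt 4); accumulate f_{113,P'}(Q'+S)/f_{113,P'}(S) along the 6-step ladder.
So e_{113}(P',Q') = 158416854383909 + 46111493262967*t.
e_{113}(P,Q) = (158416854383909 + 46111493262967*t)^{4} = 23596882339208 + 36495069460447*t.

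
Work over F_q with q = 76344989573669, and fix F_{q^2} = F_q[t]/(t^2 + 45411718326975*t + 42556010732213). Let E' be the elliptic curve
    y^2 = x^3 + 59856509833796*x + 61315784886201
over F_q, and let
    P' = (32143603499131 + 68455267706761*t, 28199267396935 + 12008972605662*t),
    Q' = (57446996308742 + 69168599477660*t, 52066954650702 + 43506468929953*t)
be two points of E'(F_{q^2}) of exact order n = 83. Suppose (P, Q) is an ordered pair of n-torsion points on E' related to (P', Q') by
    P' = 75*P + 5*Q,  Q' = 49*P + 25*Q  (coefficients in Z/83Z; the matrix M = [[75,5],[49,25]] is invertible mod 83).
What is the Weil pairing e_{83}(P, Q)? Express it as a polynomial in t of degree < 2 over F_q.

Since e_{83}(P,P)=e_{83}(Q,Q)=1 and e_{83}(Q,P)=e_{83}(P,Q)^{-1}, expanding e_{83}(75*P + 5*Q,49*P + 25*Q) leaves e(P,Q)^det(M).
Hence e(P,Q) = e(P',Q')^{47} where 47 = 53^{-1} mod 83.
n = 83 = (1010011)_2 (7 bits, wt 4); accumulate f_{83,P'}(Q'+S)/f_{83,P'}(S) along the 6-step ladder.
e_{83}(P',Q') = 10143697630747 + 11380315012635*t.
e_{83}(P,Q) = (10143697630747 + 11380315012635*t)^{47} = 28943539962709 + 11285241664770*t.

28943539962709 + 11285241664770*t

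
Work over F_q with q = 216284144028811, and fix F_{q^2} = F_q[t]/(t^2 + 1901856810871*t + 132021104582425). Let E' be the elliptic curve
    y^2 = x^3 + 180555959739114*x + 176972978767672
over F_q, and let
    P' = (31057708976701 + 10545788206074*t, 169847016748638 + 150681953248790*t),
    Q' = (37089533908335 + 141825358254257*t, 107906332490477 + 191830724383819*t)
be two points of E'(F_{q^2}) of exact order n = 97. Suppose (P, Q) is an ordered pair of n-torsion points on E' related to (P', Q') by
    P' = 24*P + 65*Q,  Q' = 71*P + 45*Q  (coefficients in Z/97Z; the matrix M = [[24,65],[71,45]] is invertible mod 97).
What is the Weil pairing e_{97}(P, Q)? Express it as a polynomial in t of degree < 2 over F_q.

141539949981300 + 61547871887973*t

e_{97} is bilinear + alternating on E[97], so e_{97}(24*P + 65*Q, 71*P + 45*Q) = e_{97}(P,Q)^(24*45-65*71).
Hence e(P,Q) = e(P',Q')^{9} where 9 = 54^{-1} mod 97.
Miller loop for e_{97} over F_{216284144028811^2}: bits of 97 = 1100001; 6 double steps + 2 add steps, l/v at each.
So e_{97}(P',Q') = 57495511892383 + 2827673913529*t.
Finally e_{97}(P,Q) = 141539949981300 + 61547871887973*t.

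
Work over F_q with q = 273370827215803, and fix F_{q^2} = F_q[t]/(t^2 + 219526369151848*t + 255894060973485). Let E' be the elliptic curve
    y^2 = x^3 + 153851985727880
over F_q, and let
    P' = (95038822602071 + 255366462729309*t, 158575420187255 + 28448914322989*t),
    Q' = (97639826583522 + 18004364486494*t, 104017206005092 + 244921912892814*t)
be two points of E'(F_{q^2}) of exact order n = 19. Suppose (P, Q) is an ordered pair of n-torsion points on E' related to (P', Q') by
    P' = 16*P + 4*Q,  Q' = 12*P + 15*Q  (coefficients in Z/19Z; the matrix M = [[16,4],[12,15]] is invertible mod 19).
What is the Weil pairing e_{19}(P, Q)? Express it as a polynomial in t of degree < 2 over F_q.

Since e_{19}(P,P)=e_{19}(Q,Q)=1 and e_{19}(Q,P)=e_{19}(P,Q)^{-1}, expanding e_{19}(16*P + 4*Q,12*P + 15*Q) leaves e(P,Q)^det(M).
16*15 - 4*12 = 192; reduced mod 19: det = 2, inverse 10.
Build f_{19,P'} and f_{19,Q'} via the 5-bit ladder of 19=10011_2; evaluate at shifted divisors; quotient in F_{273370827215803^2}.
The quotient is 242108225763775 + 273171718938364*t.
e_{19}(P,Q) = (242108225763775 + 273171718938364*t)^{10} = 232084178159720 + 97459381152920*t.

232084178159720 + 97459381152920*t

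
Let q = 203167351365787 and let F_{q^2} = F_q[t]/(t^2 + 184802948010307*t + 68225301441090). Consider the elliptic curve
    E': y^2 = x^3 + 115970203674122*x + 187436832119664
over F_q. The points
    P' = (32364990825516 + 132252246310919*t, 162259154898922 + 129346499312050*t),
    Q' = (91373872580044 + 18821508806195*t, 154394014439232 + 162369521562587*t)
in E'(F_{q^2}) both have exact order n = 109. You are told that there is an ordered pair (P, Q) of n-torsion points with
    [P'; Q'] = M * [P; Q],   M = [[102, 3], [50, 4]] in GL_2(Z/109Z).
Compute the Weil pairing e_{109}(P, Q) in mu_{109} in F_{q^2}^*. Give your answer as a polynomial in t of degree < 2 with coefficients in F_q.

16022616539145 + 169370026548540*t

Since e_{109}(P,P)=e_{109}(Q,Q)=1 and e_{109}(Q,P)=e_{109}(P,Q)^{-1}, expanding e_{109}(102*P + 3*Q,50*P + 4*Q) leaves e(P,Q)^det(M).
Inverting 40 mod 109: 30. Thus e_{109}(P,Q) = e(P',Q')^{30}.
7-bit Miller (1101101) on E'/F_{203167351365787} with a'=115970203674122, b'=187436832119664: accumulate tangent/chord ratios at Q'+S and P'+S'.
The quotient is 11090867510597 + 147754452962729*t.
(11090867510597 + 147754452962729*t)^{30} mod (203167351365787,f) = 16022616539145 + 169370026548540*t.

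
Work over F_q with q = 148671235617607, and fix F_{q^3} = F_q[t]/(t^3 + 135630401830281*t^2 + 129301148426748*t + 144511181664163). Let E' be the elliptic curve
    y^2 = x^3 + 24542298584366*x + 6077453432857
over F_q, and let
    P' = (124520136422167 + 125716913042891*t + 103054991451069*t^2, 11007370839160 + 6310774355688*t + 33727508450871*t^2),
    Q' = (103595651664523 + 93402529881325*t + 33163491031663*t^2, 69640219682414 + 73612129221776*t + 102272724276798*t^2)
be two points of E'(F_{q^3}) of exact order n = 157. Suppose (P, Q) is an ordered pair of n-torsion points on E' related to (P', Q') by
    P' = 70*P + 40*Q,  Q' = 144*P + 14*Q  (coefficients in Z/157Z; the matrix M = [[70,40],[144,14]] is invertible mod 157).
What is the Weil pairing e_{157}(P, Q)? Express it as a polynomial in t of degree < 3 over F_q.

Under M = [[70,40],[144,14]] in GL_2(Z/157), e_{157}(P',Q') = e_{157}(P,Q)^(70*14-40*144 mod 157).
70*14 - 40*144 = -4780; reduced mod 157: det = 87, inverse 74.
Run Miller on y^2=x^3+24542298584366*x+6077453432857 over F_{148671235617607}: ladder 10011101 (8 bits); e = f_P(D_Q)/f_Q(D_P).
Miller gives e_{157}(P',Q') = 116602468028036 + 20173803940441*t + 81599945938882*t^2 in F_{148671235617607^3}.
Thus e_{157}(P,Q) = 110401838955679 + 135064570083130*t + 8005221856008*t^2.

110401838955679 + 135064570083130*t + 8005221856008*t^2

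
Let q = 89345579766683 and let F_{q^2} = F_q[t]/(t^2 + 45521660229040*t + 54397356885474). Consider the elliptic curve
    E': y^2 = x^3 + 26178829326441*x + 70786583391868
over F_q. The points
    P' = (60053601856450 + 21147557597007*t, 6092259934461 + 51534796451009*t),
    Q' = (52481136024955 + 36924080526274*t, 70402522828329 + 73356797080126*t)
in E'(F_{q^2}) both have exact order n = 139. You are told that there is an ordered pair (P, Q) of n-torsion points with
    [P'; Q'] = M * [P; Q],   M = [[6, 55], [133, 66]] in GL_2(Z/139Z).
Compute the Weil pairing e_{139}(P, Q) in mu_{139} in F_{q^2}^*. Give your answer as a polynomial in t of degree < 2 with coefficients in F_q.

38547026988252 + 72536496871409*t

The 139-Weil pairing on E[139] over F_{89345579766683} is alternating-bilinear: e_{139}(P',Q') = e_{139}(P,Q)^det(M).
det(M) mod 139 = 31; its inverse in (Z/139)^* is 9 (check: 31*9 mod 139 = 1).
n = 139 = (10001011)_2 (8 bits, wt 4); accumulate f_{139,P'}(Q'+S)/f_{139,P'}(S) along the 7-step ladder.
Miller gives e_{139}(P',Q') = 67970663527577 + 1674028447202*t in F_{89345579766683^2}.
Finally e_{139}(P,Q) = 38547026988252 + 72536496871409*t.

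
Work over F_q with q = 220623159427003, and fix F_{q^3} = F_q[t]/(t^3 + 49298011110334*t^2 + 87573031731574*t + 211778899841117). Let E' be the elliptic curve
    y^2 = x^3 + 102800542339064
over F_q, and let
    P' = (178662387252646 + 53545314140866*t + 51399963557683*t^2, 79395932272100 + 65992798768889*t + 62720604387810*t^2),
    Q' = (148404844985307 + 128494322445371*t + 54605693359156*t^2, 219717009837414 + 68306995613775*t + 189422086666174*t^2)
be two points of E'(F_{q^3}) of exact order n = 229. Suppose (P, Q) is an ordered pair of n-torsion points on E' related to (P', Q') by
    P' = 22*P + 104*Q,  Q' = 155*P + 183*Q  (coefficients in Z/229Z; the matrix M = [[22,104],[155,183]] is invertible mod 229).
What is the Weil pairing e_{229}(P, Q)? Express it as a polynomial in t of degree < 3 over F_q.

102075394531485 + 67069777337875*t + 12176059873598*t^2

Under M = [[22,104],[155,183]] in GL_2(Z/229), e_{229}(P',Q') = e_{229}(P,Q)^(22*183-104*155 mod 229).
Hence e(P,Q) = e(P',Q')^{16} where 16 = 43^{-1} mod 229.
Miller loop for e_{229} over F_{220623159427003^3}: bits of 229 = 11100101; 7 double steps + 4 add steps, l/v at each.
e_{229}(P',Q') = 16356928675518 + 195007173366184*t + 106274238704629*t^2.
(16356928675518 + 195007173366184*t + 106274238704629*t^2)^{16} mod (220623159427003,f) = 102075394531485 + 67069777337875*t + 12176059873598*t^2.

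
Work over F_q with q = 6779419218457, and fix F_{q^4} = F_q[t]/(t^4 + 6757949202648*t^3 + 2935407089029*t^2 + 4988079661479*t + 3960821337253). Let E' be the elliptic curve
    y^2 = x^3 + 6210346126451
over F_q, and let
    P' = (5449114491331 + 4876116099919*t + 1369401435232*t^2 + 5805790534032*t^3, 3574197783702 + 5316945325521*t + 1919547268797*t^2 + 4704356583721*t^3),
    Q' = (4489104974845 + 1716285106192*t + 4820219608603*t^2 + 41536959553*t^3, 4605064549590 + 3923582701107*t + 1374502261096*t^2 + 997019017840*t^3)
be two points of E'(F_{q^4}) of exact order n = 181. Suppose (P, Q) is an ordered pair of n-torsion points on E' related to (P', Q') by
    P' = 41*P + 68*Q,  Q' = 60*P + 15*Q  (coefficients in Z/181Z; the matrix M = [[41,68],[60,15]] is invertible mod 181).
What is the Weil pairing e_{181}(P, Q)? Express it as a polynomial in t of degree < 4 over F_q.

1087060168103 + 1720780418088*t + 282121178842*t^2 + 2477895724223*t^3

e_{181} is bilinear + alternating on E[181], so e_{181}(41*P + 68*Q, 60*P + 15*Q) = e_{181}(P,Q)^(41*15-68*60).
Inverting 155 mod 181: 174. Thus e_{181}(P,Q) = e(P',Q')^{174}.
8-bit Miller (10110101) on E'/F_{6779419218457} with a'=0, b'=6210346126451: accumulate tangent/chord ratios at Q'+S and P'+S'.
So e_{181}(P',Q') = 3786414580700 + 1739627691116*t + 80317070741*t^2 + 2885235645882*t^3.
Raise to 174: e(P,Q) = 1087060168103 + 1720780418088*t + 282121178842*t^2 + 2477895724223*t^3 in mu_{181}.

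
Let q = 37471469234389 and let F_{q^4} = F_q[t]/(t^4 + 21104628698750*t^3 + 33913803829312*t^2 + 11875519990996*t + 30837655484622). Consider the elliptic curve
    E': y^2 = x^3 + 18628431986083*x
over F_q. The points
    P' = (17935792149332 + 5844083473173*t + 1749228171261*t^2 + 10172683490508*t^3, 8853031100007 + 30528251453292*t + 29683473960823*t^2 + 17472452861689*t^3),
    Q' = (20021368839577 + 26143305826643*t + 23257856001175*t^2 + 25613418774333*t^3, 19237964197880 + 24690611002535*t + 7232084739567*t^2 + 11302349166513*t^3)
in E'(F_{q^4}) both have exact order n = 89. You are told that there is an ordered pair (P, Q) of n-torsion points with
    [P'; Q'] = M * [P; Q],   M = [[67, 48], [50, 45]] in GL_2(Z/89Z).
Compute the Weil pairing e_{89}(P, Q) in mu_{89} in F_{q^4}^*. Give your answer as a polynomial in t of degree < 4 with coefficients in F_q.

Since e_{89}(P,P)=e_{89}(Q,Q)=1 and e_{89}(Q,P)=e_{89}(P,Q)^{-1}, expanding e_{89}(67*P + 48*Q,50*P + 45*Q) leaves e(P,Q)^det(M).
Inverting 81 mod 89: 11. Thus e_{89}(P,Q) = e(P',Q')^{11}.
Double-and-add over 1011001: 7-1 doublings, 4-1 additions; each step l_{T,T}/v_{2T} or l_{T,P'}/v at Q'+S for random S.
The quotient is 12103425668626 + 4898916419243*t + 37072001485581*t^2 + 16005213351897*t^3.
Hence e(P,Q) = 9099104130265 + 30773102518089*t + 18221681877651*t^2 + 16312756005138*t^3 in F_{37471469234389^4}^*.

9099104130265 + 30773102518089*t + 18221681877651*t^2 + 16312756005138*t^3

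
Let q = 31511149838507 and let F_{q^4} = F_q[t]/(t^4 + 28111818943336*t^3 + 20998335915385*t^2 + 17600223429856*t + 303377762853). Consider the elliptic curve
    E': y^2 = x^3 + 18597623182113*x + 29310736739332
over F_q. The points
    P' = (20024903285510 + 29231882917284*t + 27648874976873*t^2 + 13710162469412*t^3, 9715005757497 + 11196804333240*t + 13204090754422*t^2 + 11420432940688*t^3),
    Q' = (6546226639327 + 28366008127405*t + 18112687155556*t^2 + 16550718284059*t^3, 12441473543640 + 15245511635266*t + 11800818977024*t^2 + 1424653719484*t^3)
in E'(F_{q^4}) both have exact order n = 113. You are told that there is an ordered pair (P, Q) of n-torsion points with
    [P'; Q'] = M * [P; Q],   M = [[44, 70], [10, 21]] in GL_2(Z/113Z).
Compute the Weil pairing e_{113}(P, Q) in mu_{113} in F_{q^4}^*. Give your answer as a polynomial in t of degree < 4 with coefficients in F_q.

e_{113}(aP+bQ,cP+dQ) = e_{113}(P,Q)^(ad-bc); with (a,b,c,d)=(44,70,10,21) this gives the det-113 law.
det M = 44*21 - 70*10 = 224 = 111 (mod 113); 111^{-1} = 56 (mod 113).
Build f_{113,P'} and f_{113,Q'} via the 7-bit ladder of 113=1110001_2; evaluate at shifted divisors; quotient in F_{31511149838507^4}.
e_{113}(P',Q') = 18936003388439 + 9328782880299*t + 12981914344675*t^2 + 22564590542059*t^3.
Raise to 56: e(P,Q) = 18456761207387 + 12658924021708*t + 3924629522109*t^2 + 23416100928287*t^3 in mu_{113}.

18456761207387 + 12658924021708*t + 3924629522109*t^2 + 23416100928287*t^3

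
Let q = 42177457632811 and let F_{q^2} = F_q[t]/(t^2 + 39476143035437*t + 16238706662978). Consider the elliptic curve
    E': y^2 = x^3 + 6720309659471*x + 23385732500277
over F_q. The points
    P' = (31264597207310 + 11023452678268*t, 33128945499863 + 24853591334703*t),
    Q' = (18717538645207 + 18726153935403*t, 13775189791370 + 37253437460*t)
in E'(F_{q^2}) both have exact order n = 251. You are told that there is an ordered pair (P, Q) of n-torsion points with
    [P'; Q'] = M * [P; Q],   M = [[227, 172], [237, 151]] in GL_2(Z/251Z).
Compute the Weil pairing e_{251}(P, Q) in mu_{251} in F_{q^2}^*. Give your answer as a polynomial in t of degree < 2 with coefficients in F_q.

The 251-Weil pairing on E[251] over F_{42177457632811} is alternating-bilinear: e_{251}(P',Q') = e_{251}(P,Q)^det(M).
Hence e(P,Q) = e(P',Q')^{103} where 103 = 39^{-1} mod 251.
Miller loop for e_{251} over F_{42177457632811^2}: bits of 251 = 11111011; 7 double steps + 6 add steps, l/v at each.
Result: e(P',Q') = 6548555636918 + 16687751075046*t.
Raise to 103: e(P,Q) = 26066312002651 + 12289338053769*t in mu_{251}.

26066312002651 + 12289338053769*t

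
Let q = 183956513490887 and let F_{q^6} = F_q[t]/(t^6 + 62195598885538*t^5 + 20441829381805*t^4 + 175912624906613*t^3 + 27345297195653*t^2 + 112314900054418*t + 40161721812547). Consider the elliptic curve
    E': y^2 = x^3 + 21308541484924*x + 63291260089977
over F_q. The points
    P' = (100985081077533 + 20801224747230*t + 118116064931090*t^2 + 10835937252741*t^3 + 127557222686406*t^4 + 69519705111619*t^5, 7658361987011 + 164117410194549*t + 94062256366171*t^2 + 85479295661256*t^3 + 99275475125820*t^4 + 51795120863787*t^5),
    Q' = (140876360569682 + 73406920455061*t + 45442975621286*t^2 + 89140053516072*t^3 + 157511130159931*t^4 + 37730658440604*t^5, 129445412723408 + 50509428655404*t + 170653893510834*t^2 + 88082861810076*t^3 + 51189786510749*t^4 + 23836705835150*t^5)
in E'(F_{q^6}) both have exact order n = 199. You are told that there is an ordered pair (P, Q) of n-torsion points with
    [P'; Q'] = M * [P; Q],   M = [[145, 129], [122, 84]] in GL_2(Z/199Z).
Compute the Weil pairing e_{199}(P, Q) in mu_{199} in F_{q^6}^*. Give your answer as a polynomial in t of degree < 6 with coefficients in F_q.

Alternating bilinearity on E[199] (values in mu_{199} in F_{183956513490887^6}) gives e(P',Q') = e(P,Q)^det(M).
So e_{199}(P,Q) = e_{199}(P',Q')^{141}, since 24*141 = 1 mod 199.
Miller loop for e_{199} over F_{183956513490887^6}: bits of 199 = 11000111; 7 double steps + 4 add steps, l/v at each.
Result: e(P',Q') = 169243643159818 + 172793259815525*t + 180409027736412*t^2 + 53610833009130*t^3 + 152556119632018*t^4 + 131167633800263*t^5.
Finally e_{199}(P,Q) = 92627963202059 + 32215797303621*t + 95645809299145*t^2 + 112558975203185*t^3 + 45257585834900*t^4 + 121167969706213*t^5.

92627963202059 + 32215797303621*t + 95645809299145*t^2 + 112558975203185*t^3 + 45257585834900*t^4 + 121167969706213*t^5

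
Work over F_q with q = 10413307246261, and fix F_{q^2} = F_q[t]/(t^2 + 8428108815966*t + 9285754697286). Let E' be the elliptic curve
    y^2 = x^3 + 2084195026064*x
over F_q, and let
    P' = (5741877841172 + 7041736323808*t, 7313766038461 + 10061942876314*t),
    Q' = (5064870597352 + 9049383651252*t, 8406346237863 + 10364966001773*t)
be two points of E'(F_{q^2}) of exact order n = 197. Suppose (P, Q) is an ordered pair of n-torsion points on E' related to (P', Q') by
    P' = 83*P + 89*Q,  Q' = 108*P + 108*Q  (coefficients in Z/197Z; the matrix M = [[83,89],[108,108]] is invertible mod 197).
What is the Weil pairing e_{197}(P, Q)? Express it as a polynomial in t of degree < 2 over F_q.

e_{197}(aP+bQ,cP+dQ) = e_{197}(P,Q)^(ad-bc); with (a,b,c,d)=(83,89,108,108) this gives the det-197 law.
83*108 - 89*108 = -648; reduced mod 197: det = 140, inverse 38.
Build f_{197,P'} and f_{197,Q'} via the 8-bit ladder of 197=11000101_2; evaluate at shifted divisors; quotient in F_{10413307246261^2}.
Result: e(P',Q') = 7873497508400 + 3490814879902*t.
Finally e_{197}(P,Q) = 3114390550554 + 1399107540438*t.

3114390550554 + 1399107540438*t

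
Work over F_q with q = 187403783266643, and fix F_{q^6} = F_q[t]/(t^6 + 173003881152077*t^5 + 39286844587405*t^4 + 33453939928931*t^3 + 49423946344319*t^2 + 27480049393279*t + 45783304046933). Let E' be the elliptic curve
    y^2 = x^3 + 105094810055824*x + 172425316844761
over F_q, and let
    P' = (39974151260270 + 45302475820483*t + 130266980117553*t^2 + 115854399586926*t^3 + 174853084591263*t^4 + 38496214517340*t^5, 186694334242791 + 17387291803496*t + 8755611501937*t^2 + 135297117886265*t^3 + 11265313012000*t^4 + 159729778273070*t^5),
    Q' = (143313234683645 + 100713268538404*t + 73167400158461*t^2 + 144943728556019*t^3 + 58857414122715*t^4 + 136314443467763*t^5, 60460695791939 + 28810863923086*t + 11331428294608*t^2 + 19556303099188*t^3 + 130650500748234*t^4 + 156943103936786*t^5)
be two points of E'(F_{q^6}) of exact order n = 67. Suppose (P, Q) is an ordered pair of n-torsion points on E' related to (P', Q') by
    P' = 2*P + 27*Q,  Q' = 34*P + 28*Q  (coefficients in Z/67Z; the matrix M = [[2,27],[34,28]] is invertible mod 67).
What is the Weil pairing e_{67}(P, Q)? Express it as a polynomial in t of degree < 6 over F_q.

63612610640603 + 108841769357830*t + 172397162191394*t^2 + 15424629126055*t^3 + 33675969019066*t^4 + 71732098146542*t^5

Alternating bilinearity on E[67] (values in mu_{67} in F_{187403783266643^6}) gives e(P',Q') = e(P,Q)^det(M).
Inverting 9 mod 67: 15. Thus e_{67}(P,Q) = e(P',Q')^{15}.
Run Miller on y^2=x^3+105094810055824*x+172425316844761 over F_{187403783266643}: ladder 1000011 (7 bits); e = f_P(D_Q)/f_Q(D_P).
So e_{67}(P',Q') = 161837838148962 + 77363418977688*t + 8377921797195*t^2 + 111746121659443*t^3 + 15607091134976*t^4 + 35976748002204*t^5.
Raise to 15: e(P,Q) = 63612610640603 + 108841769357830*t + 172397162191394*t^2 + 15424629126055*t^3 + 33675969019066*t^4 + 71732098146542*t^5 in mu_{67}.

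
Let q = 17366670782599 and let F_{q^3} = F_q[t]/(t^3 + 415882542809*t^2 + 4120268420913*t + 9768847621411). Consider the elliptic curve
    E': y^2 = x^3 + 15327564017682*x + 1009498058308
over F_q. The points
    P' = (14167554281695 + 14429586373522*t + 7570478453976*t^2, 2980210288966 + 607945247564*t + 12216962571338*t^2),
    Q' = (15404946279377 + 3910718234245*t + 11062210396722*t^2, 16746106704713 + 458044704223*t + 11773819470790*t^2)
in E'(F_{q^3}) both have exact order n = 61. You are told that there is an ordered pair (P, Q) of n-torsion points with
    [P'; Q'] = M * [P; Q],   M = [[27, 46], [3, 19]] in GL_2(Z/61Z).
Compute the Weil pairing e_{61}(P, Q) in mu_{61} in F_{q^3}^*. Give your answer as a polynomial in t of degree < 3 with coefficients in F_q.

739187296556 + 13220971999159*t + 16963990643436*t^2

Under M = [[27,46],[3,19]] in GL_2(Z/61), e_{61}(P',Q') = e_{61}(P,Q)^(27*19-46*3 mod 61).
Hence e(P,Q) = e(P',Q')^{34} where 34 = 9^{-1} mod 61.
Miller loop for e_{61} over F_{17366670782599^3}: bits of 61 = 111101; 5 double steps + 4 add steps, l/v at each.
Result: e(P',Q') = 6369052796370 + 15600264998209*t + 5480044910257*t^2.
Hence e(P,Q) = 739187296556 + 13220971999159*t + 16963990643436*t^2 in F_{17366670782599^3}^*.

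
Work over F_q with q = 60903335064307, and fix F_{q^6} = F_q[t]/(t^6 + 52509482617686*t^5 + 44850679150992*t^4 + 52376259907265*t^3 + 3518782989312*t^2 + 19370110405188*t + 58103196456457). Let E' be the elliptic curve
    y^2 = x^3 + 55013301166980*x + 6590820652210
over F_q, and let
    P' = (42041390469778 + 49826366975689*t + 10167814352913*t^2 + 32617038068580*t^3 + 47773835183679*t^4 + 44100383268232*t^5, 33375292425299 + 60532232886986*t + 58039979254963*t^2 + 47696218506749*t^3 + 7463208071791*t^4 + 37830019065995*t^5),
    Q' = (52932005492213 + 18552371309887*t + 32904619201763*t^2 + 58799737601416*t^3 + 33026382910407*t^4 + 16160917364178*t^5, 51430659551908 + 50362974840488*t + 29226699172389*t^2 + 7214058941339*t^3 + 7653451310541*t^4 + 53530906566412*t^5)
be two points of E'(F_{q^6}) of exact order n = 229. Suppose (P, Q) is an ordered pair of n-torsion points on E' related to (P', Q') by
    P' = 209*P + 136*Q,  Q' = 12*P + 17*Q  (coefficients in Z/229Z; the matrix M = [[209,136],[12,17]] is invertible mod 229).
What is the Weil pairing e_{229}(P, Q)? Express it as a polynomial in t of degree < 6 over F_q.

Under M = [[209,136],[12,17]] in GL_2(Z/229), e_{229}(P',Q') = e_{229}(P,Q)^(209*17-136*12 mod 229).
det M = 209*17 - 136*12 = 1921 = 89 (mod 229); 89^{-1} = 211 (mod 229).
n = 229 = (11100101)_2 (8 bits, wt 5); accumulate f_{229,P'}(Q'+S)/f_{229,P'}(S) along the 7-step ladder.
Result: e(P',Q') = 58379000996229 + 49578760664307*t + 19856971976879*t^2 + 29625350521477*t^3 + 27572716725237*t^4 + 24758804326762*t^5.
(58379000996229 + 49578760664307*t + 19856971976879*t^2 + 29625350521477*t^3 + 27572716725237*t^4 + 24758804326762*t^5)^{211} mod (60903335064307,f) = 49929560021165 + 48893141747768*t + 53975142699189*t^2 + 42028231927881*t^3 + 45221514170688*t^4 + 23916548723672*t^5.

49929560021165 + 48893141747768*t + 53975142699189*t^2 + 42028231927881*t^3 + 45221514170688*t^4 + 23916548723672*t^5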